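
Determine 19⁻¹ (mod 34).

19·9 = 171 = 5·34 + 1, so 19⁻¹ ≡ 9 (mod 34).

9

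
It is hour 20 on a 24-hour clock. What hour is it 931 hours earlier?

931 − 38·24 = 19, so 931 ≡ 19 (mod 24).
(20 − 19) mod 24 = 1.

1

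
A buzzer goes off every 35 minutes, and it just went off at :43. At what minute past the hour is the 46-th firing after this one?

33

46·35 = 1610.
1610 = 26·60 + 50, so 1610 mod 60 = 50.
(43 + 50) mod 60 = 33.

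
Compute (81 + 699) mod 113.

Dividing 699 by 113 gives quotient 6 and remainder 21.
(81 + 21) mod 113 = 102.

102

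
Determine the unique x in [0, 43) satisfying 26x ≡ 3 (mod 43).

15

26⁻¹ ≡ 5 (mod 43) because 26·5 = 130 = 3·43 + 1.
So x ≡ 5·3 = 15 ≡ 15 (mod 43).
Check: 26·15 = 390 = 9·43 + 3.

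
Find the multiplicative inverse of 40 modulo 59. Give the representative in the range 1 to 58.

40·31 = 1240 = 21·59 + 1, so 40⁻¹ ≡ 31 (mod 59).

31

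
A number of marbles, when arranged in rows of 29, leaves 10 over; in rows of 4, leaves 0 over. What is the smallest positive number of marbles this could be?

68

x ≡ 0 (mod 4) gives x ∈ {0, 4, 8, 12, 16, 20, 24, 28, …}.
The first of these with x mod 29 = 10 is 68.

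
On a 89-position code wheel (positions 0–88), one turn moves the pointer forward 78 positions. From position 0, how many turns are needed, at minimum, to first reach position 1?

8

89 = 1·78 + 11
78 = 7·11 + 1
11 = 11·1 + 0
Back-substituting gives 78·8 ≡ 1 (mod 89).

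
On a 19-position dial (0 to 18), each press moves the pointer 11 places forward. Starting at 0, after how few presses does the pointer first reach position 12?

11⁻¹ ≡ 7 (mod 19) because 11·7 = 77 = 4·19 + 1.
Multiplying both sides by 7: x ≡ 7·12 = 84 ≡ 8 (mod 19).
Check: 11·8 = 88 = 4·19 + 12.

8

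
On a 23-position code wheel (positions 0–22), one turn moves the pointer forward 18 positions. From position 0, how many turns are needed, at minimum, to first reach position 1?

23 = 1·18 + 5
18 = 3·5 + 3
5 = 1·3 + 2
3 = 1·2 + 1
2 = 2·1 + 0
Back-substituting gives 18·9 ≡ 1 (mod 23).

9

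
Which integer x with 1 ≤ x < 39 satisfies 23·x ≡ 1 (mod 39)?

23·17 = 391 = 10·39 + 1, so 23⁻¹ ≡ 17 (mod 39).

17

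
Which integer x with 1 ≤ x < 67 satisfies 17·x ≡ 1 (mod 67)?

4

67 = 3·17 + 16
17 = 1·16 + 1
16 = 16·1 + 0
Back-substituting gives 17·4 ≡ 1 (mod 67).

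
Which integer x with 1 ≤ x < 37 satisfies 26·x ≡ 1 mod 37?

26·10 = 260 = 7·37 + 1, so 26⁻¹ ≡ 10 (mod 37).

10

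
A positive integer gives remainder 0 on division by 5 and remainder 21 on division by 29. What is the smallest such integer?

50

x ≡ 0 (mod 5) gives x ∈ {0, 5, 10, 15, 20, 25, 30, 35, …}.
The first of these with x mod 29 = 21 is 50.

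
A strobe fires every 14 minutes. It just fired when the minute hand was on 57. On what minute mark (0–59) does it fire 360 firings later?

360·14 = 5040.
5040 = 84·60 + 0, so 5040 mod 60 = 0.
(57 + 0) mod 60 = 57.

57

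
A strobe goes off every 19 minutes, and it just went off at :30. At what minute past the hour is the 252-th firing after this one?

252·19 = 4788.
4788 − 79·60 = 48, so 4788 ≡ 48 (mod 60).
(30 + 48) mod 60 = 18.

18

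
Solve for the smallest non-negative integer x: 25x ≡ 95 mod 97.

62

The inverse of 25 mod 97 is 66 (since 25·66 = 1650 ≡ 1).
Multiplying both sides by 66: x ≡ 66·95 = 6270 ≡ 62 (mod 97).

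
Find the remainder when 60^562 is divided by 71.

Successive squares of 60 mod 71: 60^1≡60, 60^2≡50, 60^4≡15, 60^8≡12, 60^16≡2, 60^32≡4, 60^64≡16, 60^128≡43, 60^256≡3, 60^512≡9.
562 = 2 + 16 + 32 + 512, so 60^562 ≡ 50·2·4·9 ≡ 50 (mod 71).

50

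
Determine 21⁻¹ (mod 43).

41

43 = 2·21 + 1
21 = 21·1 + 0
Back-substituting gives 21·41 ≡ 1 (mod 43).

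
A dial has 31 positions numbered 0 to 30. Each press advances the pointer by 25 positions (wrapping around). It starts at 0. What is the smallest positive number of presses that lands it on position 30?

26

The inverse of 25 mod 31 is 5 (since 25·5 = 125 ≡ 1).
So x ≡ 5·30 = 150 ≡ 26 (mod 31).
Check: 25·26 = 650 = 20·31 + 30.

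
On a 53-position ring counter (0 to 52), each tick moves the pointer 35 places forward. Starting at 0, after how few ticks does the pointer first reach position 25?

The inverse of 35 mod 53 is 50 (since 35·50 = 1750 ≡ 1).
Multiplying both sides by 50: x ≡ 50·25 = 1250 ≡ 31 (mod 53).
Check: 35·31 = 1085 = 20·53 + 25.

31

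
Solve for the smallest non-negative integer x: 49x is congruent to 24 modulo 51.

39

49⁻¹ ≡ 25 (mod 51) because 49·25 = 1225 = 24·51 + 1.
Multiplying both sides by 25: x ≡ 25·24 = 600 ≡ 39 (mod 51).
Check: 49·39 = 1911 = 37·51 + 24.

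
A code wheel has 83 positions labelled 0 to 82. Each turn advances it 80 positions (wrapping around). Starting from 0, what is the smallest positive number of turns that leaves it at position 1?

55

80·55 = 4400 = 53·83 + 1, so 80⁻¹ ≡ 55 (mod 83).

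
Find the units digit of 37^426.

The units digit of 37^n cycles with period 4: 7, 9, 3, 1, …
426 mod 4 = 2, so the last digit matches 7^2 = 9.

9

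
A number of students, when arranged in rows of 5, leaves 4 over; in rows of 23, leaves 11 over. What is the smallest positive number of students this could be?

Since 23·2 ≡ 1 (mod 5), take x = 11 + 23·((4−11)·2 mod 5) = 11 + 23·1 = 34.
Check: 34 mod 5 = 4, 34 mod 23 = 11.

34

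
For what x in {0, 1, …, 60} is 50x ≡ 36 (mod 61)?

30

The inverse of 50 mod 61 is 11 (since 50·11 = 550 ≡ 1).
So x ≡ 11·36 = 396 ≡ 30 (mod 61).
Check: 50·30 = 1500 = 24·61 + 36.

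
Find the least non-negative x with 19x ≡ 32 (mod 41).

6

19⁻¹ ≡ 13 (mod 41) because 19·13 = 247 = 6·41 + 1.
So x ≡ 13·32 = 416 ≡ 6 (mod 41).
Check: 19·6 = 114 = 2·41 + 32.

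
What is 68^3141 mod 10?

The units digit of 68^n cycles with period 4: 8, 4, 2, 6, …
3141 mod 4 = 1, so the last digit matches 8^1 = 8.

8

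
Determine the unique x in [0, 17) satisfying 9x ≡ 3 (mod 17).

9⁻¹ ≡ 2 (mod 17) because 9·2 = 18 = 1·17 + 1.
So x ≡ 2·3 = 6 ≡ 6 (mod 17).

6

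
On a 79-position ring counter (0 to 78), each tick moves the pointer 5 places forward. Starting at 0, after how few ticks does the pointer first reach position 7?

33

The inverse of 5 mod 79 is 16 (since 5·16 = 80 ≡ 1).
So x ≡ 16·7 = 112 ≡ 33 (mod 79).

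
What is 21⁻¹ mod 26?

5

21·5 = 105 = 4·26 + 1, so 21⁻¹ ≡ 5 (mod 26).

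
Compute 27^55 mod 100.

Successive squares of 27 mod 100: 27^1≡27, 27^2≡29, 27^4≡41, 27^8≡81, 27^16≡61, 27^32≡21.
55 = 1 + 2 + 4 + 16 + 32, so 27^55 ≡ 27·29·41·61·21 ≡ 43 (mod 100).

43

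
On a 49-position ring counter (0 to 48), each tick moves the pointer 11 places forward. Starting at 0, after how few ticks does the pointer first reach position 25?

11⁻¹ ≡ 9 (mod 49) because 11·9 = 99 = 2·49 + 1.
So x ≡ 9·25 = 225 ≡ 29 (mod 49).
Check: 11·29 = 319 = 6·49 + 25.

29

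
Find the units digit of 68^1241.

Powers of 8 mod 10 repeat with period 4: 8, 4, 2, 6.
1241 leaves remainder 1 on division by 4, so 68^1241 ends in 8.

8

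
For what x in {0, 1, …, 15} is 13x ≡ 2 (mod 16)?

The inverse of 13 mod 16 is 5 (since 13·5 = 65 ≡ 1).
So x ≡ 5·2 = 10 ≡ 10 (mod 16).

10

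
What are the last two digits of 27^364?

Successive squares of 27 mod 100: 27^1≡27, 27^2≡29, 27^4≡41, 27^8≡81, 27^16≡61, 27^32≡21, 27^64≡41, 27^128≡81, 27^256≡61.
364 = 4 + 8 + 32 + 64 + 256, so 27^364 ≡ 41·81·21·41·61 ≡ 41 (mod 100).

41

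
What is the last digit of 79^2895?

9

Last digits of 9^n: 9, 1 (period 2).
2895 leaves remainder 1 on division by 2, so 79^2895 ends in 9.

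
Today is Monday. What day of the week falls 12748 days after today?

Tuesday

12748 mod 7 = 1 (since 1821·7 = 12747).
Monday + 1 day → Tuesday.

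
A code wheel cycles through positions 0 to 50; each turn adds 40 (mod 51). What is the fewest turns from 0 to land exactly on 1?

37

40·37 = 1480 = 29·51 + 1, so 40⁻¹ ≡ 37 (mod 51).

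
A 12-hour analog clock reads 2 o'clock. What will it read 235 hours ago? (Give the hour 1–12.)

235 mod 12 = 7 (since 19·12 = 228).
2 − 7 → 7 on a 12-hour dial.

7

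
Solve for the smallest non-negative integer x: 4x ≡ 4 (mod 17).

1

4⁻¹ ≡ 13 (mod 17) because 4·13 = 52 = 3·17 + 1.
Multiplying both sides by 13: x ≡ 13·4 = 52 ≡ 1 (mod 17).
Check: 4·1 = 4 = 0·17 + 4.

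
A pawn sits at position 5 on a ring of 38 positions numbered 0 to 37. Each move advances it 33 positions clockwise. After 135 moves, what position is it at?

135·33 = 4455.
4455 = 117·38 + 9, so 4455 mod 38 = 9.
(5 + 9) mod 38 = 14.

14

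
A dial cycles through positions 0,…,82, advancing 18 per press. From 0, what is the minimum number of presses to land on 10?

19

18⁻¹ ≡ 60 (mod 83) because 18·60 = 1080 = 13·83 + 1.
Multiplying both sides by 60: x ≡ 60·10 = 600 ≡ 19 (mod 83).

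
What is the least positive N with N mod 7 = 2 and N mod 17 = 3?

37

Since 17·5 ≡ 1 (mod 7), take x = 3 + 17·((2−3)·5 mod 7) = 3 + 17·2 = 37.
Check: 37 mod 7 = 2, 37 mod 17 = 3.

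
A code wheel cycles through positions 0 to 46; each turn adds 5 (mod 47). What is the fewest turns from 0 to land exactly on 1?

19

5·19 = 95 = 2·47 + 1, so 5⁻¹ ≡ 19 (mod 47).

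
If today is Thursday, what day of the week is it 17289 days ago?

Dividing 17289 by 7 gives quotient 2469 and remainder 6.
Thursday − 6 days → Friday.

Friday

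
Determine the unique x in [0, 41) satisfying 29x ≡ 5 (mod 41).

3

The inverse of 29 mod 41 is 17 (since 29·17 = 493 ≡ 1).
So x ≡ 17·5 = 85 ≡ 3 (mod 41).
Check: 29·3 = 87 = 2·41 + 5.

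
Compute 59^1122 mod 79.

22

Successive squares of 59 mod 79: 59^1≡59, 59^2≡5, 59^4≡25, 59^8≡72, 59^16≡49, 59^32≡31, 59^64≡13, 59^128≡11, 59^256≡42, 59^512≡26, 59^1024≡44.
Since 1122 = 2 + 32 + 64 + 1024 in binary, 59^1122 ≡ 5·31·13·44 ≡ 22 (mod 79).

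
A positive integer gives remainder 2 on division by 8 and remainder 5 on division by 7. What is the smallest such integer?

26

x ≡ 5 (mod 7) gives x ∈ {5, 12, 19, 26}.
The first of these with x mod 8 = 2 is 26.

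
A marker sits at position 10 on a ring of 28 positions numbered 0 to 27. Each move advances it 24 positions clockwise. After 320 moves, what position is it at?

320·24 = 7680.
Dividing 7680 by 28 gives quotient 274 and remainder 8.
(10 + 8) mod 28 = 18.

18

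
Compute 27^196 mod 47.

Successive squares of 27 mod 47: 27^1≡27, 27^2≡24, 27^4≡12, 27^8≡3, 27^16≡9, 27^32≡34, 27^64≡28, 27^128≡32.
Since 196 = 4 + 64 + 128 in binary, 27^196 ≡ 12·28·32 ≡ 36 (mod 47).

36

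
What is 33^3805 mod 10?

The units digit of 33^n cycles with period 4: 3, 9, 7, 1, …
3805 leaves remainder 1 on division by 4, so 33^3805 ends in 3.

3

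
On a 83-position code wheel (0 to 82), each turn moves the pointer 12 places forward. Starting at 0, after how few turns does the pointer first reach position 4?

28

12⁻¹ ≡ 7 (mod 83) because 12·7 = 84 = 1·83 + 1.
Multiplying both sides by 7: x ≡ 7·4 = 28 ≡ 28 (mod 83).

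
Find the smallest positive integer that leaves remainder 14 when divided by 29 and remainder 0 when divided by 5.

130

x ≡ 0 (mod 5) gives x ∈ {0, 5, 10, 15, 20, 25, 30, 35, …}.
The first of these with x mod 29 = 14 is 130.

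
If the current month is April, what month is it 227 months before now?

227 − 18·12 = 11, so 227 ≡ 11 (mod 12).
April − 11 months → May.

May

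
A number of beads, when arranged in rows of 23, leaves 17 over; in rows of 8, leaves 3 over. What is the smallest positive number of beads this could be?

155

x ≡ 3 (mod 8) gives x ∈ {3, 11, 19, 27, 35, 43, 51, 59, …}.
The first of these with x mod 23 = 17 is 155.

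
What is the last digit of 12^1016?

6

Powers of 2 mod 10 repeat with period 4: 2, 4, 8, 6.
1016 mod 4 = 0, so the last digit matches 2^4 = 6.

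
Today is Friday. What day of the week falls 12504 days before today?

Wednesday

12504 mod 7 = 2 (since 1786·7 = 12502).
Friday − 2 days → Wednesday.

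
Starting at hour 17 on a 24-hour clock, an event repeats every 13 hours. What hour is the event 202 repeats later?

202·13 = 2626.
2626 − 109·24 = 10, so 2626 ≡ 10 (mod 24).
(17 + 10) mod 24 = 3.

3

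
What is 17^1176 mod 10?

The units digit of 17^n cycles with period 4: 7, 9, 3, 1, …
1176 leaves remainder 0 on division by 4, so 17^1176 ends in 1.

1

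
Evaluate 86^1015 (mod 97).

32

Successive squares of 86 mod 97: 86^1≡86, 86^2≡24, 86^4≡91, 86^8≡36, 86^16≡35, 86^32≡61, 86^64≡35, 86^128≡61, 86^256≡35, 86^512≡61.
Since 1015 = 1 + 2 + 4 + 16 + 32 + 64 + 128 + 256 + 512 in binary, 86^1015 ≡ 86·24·91·35·61·35·61·35·61 ≡ 32 (mod 97).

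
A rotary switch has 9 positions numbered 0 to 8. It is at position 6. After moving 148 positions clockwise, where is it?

148 = 16·9 + 4, so 148 mod 9 = 4.
(6 + 4) mod 9 = 1.

1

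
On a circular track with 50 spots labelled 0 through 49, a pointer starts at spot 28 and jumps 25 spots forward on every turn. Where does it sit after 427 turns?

427·25 = 10675.
10675 − 213·50 = 25, so 10675 ≡ 25 (mod 50).
(28 + 25) mod 50 = 3.

3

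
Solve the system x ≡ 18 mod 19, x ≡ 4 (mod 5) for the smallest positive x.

94

x ≡ 4 (mod 5) gives x ∈ {4, 9, 14, 19, 24, 29, 34, 39, …}.
The first of these with x mod 19 = 18 is 94.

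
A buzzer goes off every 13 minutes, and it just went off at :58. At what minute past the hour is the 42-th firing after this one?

4

42·13 = 546.
546 − 9·60 = 6, so 546 ≡ 6 (mod 60).
(58 + 6) mod 60 = 4.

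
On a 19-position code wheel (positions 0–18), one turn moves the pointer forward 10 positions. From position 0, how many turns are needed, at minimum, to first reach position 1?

2

10·2 = 20 = 1·19 + 1, so 10⁻¹ ≡ 2 (mod 19).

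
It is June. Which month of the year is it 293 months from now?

Dividing 293 by 12 gives quotient 24 and remainder 5.
June + 5 months → November.

November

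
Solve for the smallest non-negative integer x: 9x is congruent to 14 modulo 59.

54

9⁻¹ ≡ 46 (mod 59) because 9·46 = 414 = 7·59 + 1.
Multiplying both sides by 46: x ≡ 46·14 = 644 ≡ 54 (mod 59).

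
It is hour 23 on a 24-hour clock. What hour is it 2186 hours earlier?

21

Dividing 2186 by 24 gives quotient 91 and remainder 2.
(23 − 2) mod 24 = 21.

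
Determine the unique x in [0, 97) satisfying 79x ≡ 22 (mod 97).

85

The inverse of 79 mod 97 is 70 (since 79·70 = 5530 ≡ 1).
So x ≡ 70·22 = 1540 ≡ 85 (mod 97).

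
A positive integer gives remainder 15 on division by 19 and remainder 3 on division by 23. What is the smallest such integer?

72

x ≡ 15 (mod 19) gives x ∈ {15, 34, 53, 72}.
The first of these with x mod 23 = 3 is 72.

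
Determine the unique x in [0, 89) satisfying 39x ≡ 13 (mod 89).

30

The inverse of 39 mod 89 is 16 (since 39·16 = 624 ≡ 1).
So x ≡ 16·13 = 208 ≡ 30 (mod 89).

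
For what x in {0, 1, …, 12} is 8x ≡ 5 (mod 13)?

12

8⁻¹ ≡ 5 (mod 13) because 8·5 = 40 = 3·13 + 1.
So x ≡ 5·5 = 25 ≡ 12 (mod 13).
Check: 8·12 = 96 = 7·13 + 5.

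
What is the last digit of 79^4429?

9

The units digit of 79^n cycles with period 2: 9, 1, …
4429 mod 2 = 1, so the last digit matches 9^1 = 9.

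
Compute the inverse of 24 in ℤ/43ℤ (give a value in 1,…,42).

24·9 = 216 = 5·43 + 1, so 24⁻¹ ≡ 9 (mod 43).

9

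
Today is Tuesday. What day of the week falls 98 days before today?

Tuesday

Dividing 98 by 7 gives quotient 14 and remainder 0.
Tuesday − 0 days → Tuesday.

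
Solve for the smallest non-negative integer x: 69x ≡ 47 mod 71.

12

69⁻¹ ≡ 35 (mod 71) because 69·35 = 2415 = 34·71 + 1.
So x ≡ 35·47 = 1645 ≡ 12 (mod 71).
Check: 69·12 = 828 = 11·71 + 47.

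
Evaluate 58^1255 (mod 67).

58

Successive squares of 58 mod 67: 58^1≡58, 58^2≡14, 58^4≡62, 58^8≡25, 58^16≡22, 58^32≡15, 58^64≡24, 58^128≡40, 58^256≡59, 58^512≡64, 58^1024≡9.
1255 = 1 + 2 + 4 + 32 + 64 + 128 + 1024, so 58^1255 ≡ 58·14·62·15·24·40·9 ≡ 58 (mod 67).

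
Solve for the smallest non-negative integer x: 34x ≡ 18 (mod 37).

The inverse of 34 mod 37 is 12 (since 34·12 = 408 ≡ 1).
Multiplying both sides by 12: x ≡ 12·18 = 216 ≡ 31 (mod 37).

31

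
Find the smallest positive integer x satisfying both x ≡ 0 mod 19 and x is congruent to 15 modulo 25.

190

Since 25·16 ≡ 1 (mod 19), take x = 15 + 25·((0−15)·16 mod 19) = 15 + 25·7 = 190.
Check: 190 mod 19 = 0, 190 mod 25 = 15.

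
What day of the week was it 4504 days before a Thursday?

Monday

4504 = 643·7 + 3, so 4504 mod 7 = 3.
Thursday − 3 days → Monday.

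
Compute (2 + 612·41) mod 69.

612·41 = 25092.
25092 = 363·69 + 45, so 25092 mod 69 = 45.
(2 + 45) mod 69 = 47.

47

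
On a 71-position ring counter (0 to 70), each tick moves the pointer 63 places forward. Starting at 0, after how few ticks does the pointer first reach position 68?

27

The inverse of 63 mod 71 is 62 (since 63·62 = 3906 ≡ 1).
Multiplying both sides by 62: x ≡ 62·68 = 4216 ≡ 27 (mod 71).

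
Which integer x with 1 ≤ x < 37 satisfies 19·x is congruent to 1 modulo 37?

19·2 = 38 = 1·37 + 1, so 19⁻¹ ≡ 2 (mod 37).

2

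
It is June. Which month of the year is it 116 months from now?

116 − 9·12 = 8, so 116 ≡ 8 (mod 12).
June + 8 months → February.

February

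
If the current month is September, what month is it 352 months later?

January

352 mod 12 = 4 (since 29·12 = 348).
September + 4 months → January.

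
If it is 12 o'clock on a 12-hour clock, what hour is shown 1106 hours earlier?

10

Dividing 1106 by 12 gives quotient 92 and remainder 2.
12 − 2 → 10 on a 12-hour dial.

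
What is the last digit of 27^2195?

3

The units digit of 27^n cycles with period 4: 7, 9, 3, 1, …
2195 mod 4 = 3, so the last digit matches 7^3 = 3.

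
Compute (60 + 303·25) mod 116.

95

303·25 = 7575.
7575 mod 116 = 35 (since 65·116 = 7540).
(60 + 35) mod 116 = 95.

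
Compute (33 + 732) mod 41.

27

732 mod 41 = 35 (since 17·41 = 697).
(33 + 35) mod 41 = 27.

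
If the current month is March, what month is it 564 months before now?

March

564 − 47·12 = 0, so 564 ≡ 0 (mod 12).
March − 0 months → March.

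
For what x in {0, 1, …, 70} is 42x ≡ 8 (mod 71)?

34

The inverse of 42 mod 71 is 22 (since 42·22 = 924 ≡ 1).
So x ≡ 22·8 = 176 ≡ 34 (mod 71).
Check: 42·34 = 1428 = 20·71 + 8.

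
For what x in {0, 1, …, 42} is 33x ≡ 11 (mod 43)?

29

The inverse of 33 mod 43 is 30 (since 33·30 = 990 ≡ 1).
So x ≡ 30·11 = 330 ≡ 29 (mod 43).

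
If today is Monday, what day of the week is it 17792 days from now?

Dividing 17792 by 7 gives quotient 2541 and remainder 5.
Monday + 5 days → Saturday.

Saturday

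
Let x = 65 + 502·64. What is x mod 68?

29

502·64 = 32128.
32128 mod 68 = 32 (since 472·68 = 32096).
(65 + 32) mod 68 = 29.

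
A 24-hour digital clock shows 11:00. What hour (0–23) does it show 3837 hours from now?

3837 − 159·24 = 21, so 3837 ≡ 21 (mod 24).
(11 + 21) mod 24 = 8.

8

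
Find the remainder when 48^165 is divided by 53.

By repeated squaring mod 53: 48^1≡48, 48^2≡25, 48^4≡42, 48^8≡15, 48^16≡13, 48^32≡10, 48^64≡47, 48^128≡36.
165 = 1 + 4 + 32 + 128, so 48^165 ≡ 48·42·10·36 ≡ 31 (mod 53).

31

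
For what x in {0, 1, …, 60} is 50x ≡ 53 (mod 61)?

50⁻¹ ≡ 11 (mod 61) because 50·11 = 550 = 9·61 + 1.
Multiplying both sides by 11: x ≡ 11·53 = 583 ≡ 34 (mod 61).

34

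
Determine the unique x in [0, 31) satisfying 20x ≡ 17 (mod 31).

The inverse of 20 mod 31 is 14 (since 20·14 = 280 ≡ 1).
Multiplying both sides by 14: x ≡ 14·17 = 238 ≡ 21 (mod 31).
Check: 20·21 = 420 = 13·31 + 17.

21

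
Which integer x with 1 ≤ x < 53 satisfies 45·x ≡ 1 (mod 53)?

33

53 = 1·45 + 8
45 = 5·8 + 5
8 = 1·5 + 3
5 = 1·3 + 2
3 = 1·2 + 1
2 = 2·1 + 0
Back-substituting gives 45·33 ≡ 1 (mod 53).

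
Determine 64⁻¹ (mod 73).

64·8 = 512 = 7·73 + 1, so 64⁻¹ ≡ 8 (mod 73).

8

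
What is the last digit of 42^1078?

4

The units digit of 42^n cycles with period 4: 2, 4, 8, 6, …
1078 leaves remainder 2 on division by 4, so 42^1078 ends in 4.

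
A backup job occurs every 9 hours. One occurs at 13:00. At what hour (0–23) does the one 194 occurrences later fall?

7

194·9 = 1746.
1746 − 72·24 = 18, so 1746 ≡ 18 (mod 24).
(13 + 18) mod 24 = 7.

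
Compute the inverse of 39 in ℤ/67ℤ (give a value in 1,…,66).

55

39·55 = 2145 = 32·67 + 1, so 39⁻¹ ≡ 55 (mod 67).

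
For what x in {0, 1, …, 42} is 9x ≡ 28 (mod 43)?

9⁻¹ ≡ 24 (mod 43) because 9·24 = 216 = 5·43 + 1.
So x ≡ 24·28 = 672 ≡ 27 (mod 43).

27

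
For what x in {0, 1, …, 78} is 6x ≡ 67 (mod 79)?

6⁻¹ ≡ 66 (mod 79) because 6·66 = 396 = 5·79 + 1.
Multiplying both sides by 66: x ≡ 66·67 = 4422 ≡ 77 (mod 79).
Check: 6·77 = 462 = 5·79 + 67.

77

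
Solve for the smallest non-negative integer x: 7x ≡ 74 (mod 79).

The inverse of 7 mod 79 is 34 (since 7·34 = 238 ≡ 1).
Multiplying both sides by 34: x ≡ 34·74 = 2516 ≡ 67 (mod 79).

67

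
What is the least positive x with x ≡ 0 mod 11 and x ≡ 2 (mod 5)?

22

x ≡ 2 (mod 5) gives x ∈ {2, 7, 12, 17, 22}.
The first of these with x mod 11 = 0 is 22.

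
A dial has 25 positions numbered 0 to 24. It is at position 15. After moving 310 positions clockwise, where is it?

0

310 mod 25 = 10 (since 12·25 = 300).
(15 + 10) mod 25 = 0.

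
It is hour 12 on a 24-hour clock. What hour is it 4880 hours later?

4880 − 203·24 = 8, so 4880 ≡ 8 (mod 24).
(12 + 8) mod 24 = 20.

20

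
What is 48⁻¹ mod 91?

91 = 1·48 + 43
48 = 1·43 + 5
43 = 8·5 + 3
5 = 1·3 + 2
3 = 1·2 + 1
2 = 2·1 + 0
Back-substituting gives 48·55 ≡ 1 (mod 91).

55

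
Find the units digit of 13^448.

The units digit of 13^n cycles with period 4: 3, 9, 7, 1, …
448 leaves remainder 0 on division by 4, so 13^448 ends in 1.

1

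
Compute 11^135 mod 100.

Successive squares of 11 mod 100: 11^1≡11, 11^2≡21, 11^4≡41, 11^8≡81, 11^16≡61, 11^32≡21, 11^64≡41, 11^128≡81.
135 = 1 + 2 + 4 + 128, so 11^135 ≡ 11·21·41·81 ≡ 51 (mod 100).

51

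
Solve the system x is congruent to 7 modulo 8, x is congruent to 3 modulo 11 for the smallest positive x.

Since 11·3 ≡ 1 (mod 8), take x = 3 + 11·((7−3)·3 mod 8) = 3 + 11·4 = 47.
Check: 47 mod 8 = 7, 47 mod 11 = 3.

47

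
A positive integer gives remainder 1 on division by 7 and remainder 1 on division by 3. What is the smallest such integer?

Since 3·5 ≡ 1 (mod 7), take x = 1 + 3·((1−1)·5 mod 7) = 1 + 3·0 = 1.
Check: 1 mod 7 = 1, 1 mod 3 = 1.

1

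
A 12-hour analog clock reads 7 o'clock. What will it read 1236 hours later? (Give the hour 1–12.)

7

Dividing 1236 by 12 gives quotient 103 and remainder 0.
7 + 0 → 7 on a 12-hour dial.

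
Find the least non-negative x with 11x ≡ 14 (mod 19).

The inverse of 11 mod 19 is 7 (since 11·7 = 77 ≡ 1).
Multiplying both sides by 7: x ≡ 7·14 = 98 ≡ 3 (mod 19).
Check: 11·3 = 33 = 1·19 + 14.

3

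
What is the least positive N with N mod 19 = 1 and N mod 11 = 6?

x ≡ 6 (mod 11) gives x ∈ {6, 17, 28, 39}.
The first of these with x mod 19 = 1 is 39.

39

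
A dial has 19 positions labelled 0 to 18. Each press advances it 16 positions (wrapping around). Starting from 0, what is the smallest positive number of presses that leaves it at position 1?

16·6 = 96 = 5·19 + 1, so 16⁻¹ ≡ 6 (mod 19).

6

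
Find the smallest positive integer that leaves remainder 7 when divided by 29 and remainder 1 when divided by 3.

x ≡ 1 (mod 3) gives x ∈ {1, 4, 7}.
The first of these with x mod 29 = 7 is 7.

7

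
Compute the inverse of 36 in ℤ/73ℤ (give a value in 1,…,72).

71

36·71 = 2556 = 35·73 + 1, so 36⁻¹ ≡ 71 (mod 73).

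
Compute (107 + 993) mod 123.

116

993 − 8·123 = 9, so 993 ≡ 9 (mod 123).
(107 + 9) mod 123 = 116.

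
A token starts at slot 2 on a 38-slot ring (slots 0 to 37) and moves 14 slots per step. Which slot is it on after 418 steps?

2

418·14 = 5852.
5852 = 154·38 + 0, so 5852 mod 38 = 0.
(2 + 0) mod 38 = 2.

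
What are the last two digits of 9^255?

Successive squares of 9 mod 100: 9^1≡9, 9^2≡81, 9^4≡61, 9^8≡21, 9^16≡41, 9^32≡81, 9^64≡61, 9^128≡21.
Since 255 = 1 + 2 + 4 + 8 + 16 + 32 + 64 + 128 in binary, 9^255 ≡ 9·81·61·21·41·81·61·21 ≡ 49 (mod 100).

49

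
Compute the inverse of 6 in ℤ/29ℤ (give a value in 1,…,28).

5

29 = 4·6 + 5
6 = 1·5 + 1
5 = 5·1 + 0
Back-substituting gives 6·5 ≡ 1 (mod 29).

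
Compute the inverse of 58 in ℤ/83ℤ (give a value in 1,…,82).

58·73 = 4234 = 51·83 + 1, so 58⁻¹ ≡ 73 (mod 83).

73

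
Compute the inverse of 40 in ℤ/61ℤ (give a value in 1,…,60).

29

61 = 1·40 + 21
40 = 1·21 + 19
21 = 1·19 + 2
19 = 9·2 + 1
2 = 2·1 + 0
Back-substituting gives 40·29 ≡ 1 (mod 61).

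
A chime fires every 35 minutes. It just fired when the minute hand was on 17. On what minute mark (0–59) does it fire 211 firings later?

211·35 = 7385.
7385 mod 60 = 5 (since 123·60 = 7380).
(17 + 5) mod 60 = 22.

22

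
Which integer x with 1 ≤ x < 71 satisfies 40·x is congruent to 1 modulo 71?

71 = 1·40 + 31
40 = 1·31 + 9
31 = 3·9 + 4
9 = 2·4 + 1
4 = 4·1 + 0
Back-substituting gives 40·16 ≡ 1 (mod 71).

16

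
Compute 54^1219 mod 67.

23

Square-and-reduce mod 67: 54^1≡54, 54^2≡35, 54^4≡19, 54^8≡26, 54^16≡6, 54^32≡36, 54^64≡23, 54^128≡60, 54^256≡49, 54^512≡56, 54^1024≡54.
Since 1219 = 1 + 2 + 64 + 128 + 1024 in binary, 54^1219 ≡ 54·35·23·60·54 ≡ 23 (mod 67).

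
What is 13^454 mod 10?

The units digit of 13^n cycles with period 4: 3, 9, 7, 1, …
454 mod 4 = 2, so the last digit matches 3^2 = 9.

9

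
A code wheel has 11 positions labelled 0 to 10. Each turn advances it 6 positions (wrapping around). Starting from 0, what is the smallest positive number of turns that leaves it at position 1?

2

6·2 = 12 = 1·11 + 1, so 6⁻¹ ≡ 2 (mod 11).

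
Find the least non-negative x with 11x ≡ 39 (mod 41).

11

The inverse of 11 mod 41 is 15 (since 11·15 = 165 ≡ 1).
Multiplying both sides by 15: x ≡ 15·39 = 585 ≡ 11 (mod 41).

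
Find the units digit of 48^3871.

2

Last digits of 8^n: 8, 4, 2, 6 (period 4).
3871 leaves remainder 3 on division by 4, so 48^3871 ends in 2.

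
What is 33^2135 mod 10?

7

Last digits of 3^n: 3, 9, 7, 1 (period 4).
2135 leaves remainder 3 on division by 4, so 33^2135 ends in 7.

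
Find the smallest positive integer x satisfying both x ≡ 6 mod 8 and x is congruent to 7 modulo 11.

x ≡ 6 (mod 8) gives x ∈ {6, 14, 22, 30, 38, 46, 54, 62}.
The first of these with x mod 11 = 7 is 62.

62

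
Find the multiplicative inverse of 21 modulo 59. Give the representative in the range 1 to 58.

45

21·45 = 945 = 16·59 + 1, so 21⁻¹ ≡ 45 (mod 59).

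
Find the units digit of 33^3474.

9

The units digit of 33^n cycles with period 4: 3, 9, 7, 1, …
3474 mod 4 = 2, so the last digit matches 3^2 = 9.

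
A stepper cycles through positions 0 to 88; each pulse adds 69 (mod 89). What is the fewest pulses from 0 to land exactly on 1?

69·40 = 2760 = 31·89 + 1, so 69⁻¹ ≡ 40 (mod 89).

40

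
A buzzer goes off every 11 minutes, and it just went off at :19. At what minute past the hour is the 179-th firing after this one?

179·11 = 1969.
1969 − 32·60 = 49, so 1969 ≡ 49 (mod 60).
(19 + 49) mod 60 = 8.

8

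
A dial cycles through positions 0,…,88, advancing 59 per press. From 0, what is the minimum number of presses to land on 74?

45

59⁻¹ ≡ 86 (mod 89) because 59·86 = 5074 = 57·89 + 1.
Multiplying both sides by 86: x ≡ 86·74 = 6364 ≡ 45 (mod 89).
Check: 59·45 = 2655 = 29·89 + 74.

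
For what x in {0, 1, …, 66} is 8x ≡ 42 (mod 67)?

8⁻¹ ≡ 42 (mod 67) because 8·42 = 336 = 5·67 + 1.
Multiplying both sides by 42: x ≡ 42·42 = 1764 ≡ 22 (mod 67).

22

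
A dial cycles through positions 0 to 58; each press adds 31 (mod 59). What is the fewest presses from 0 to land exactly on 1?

31·40 = 1240 = 21·59 + 1, so 31⁻¹ ≡ 40 (mod 59).

40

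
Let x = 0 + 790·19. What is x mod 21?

16

790·19 = 15010.
15010 − 714·21 = 16, so 15010 ≡ 16 (mod 21).
(0 + 16) mod 21 = 16.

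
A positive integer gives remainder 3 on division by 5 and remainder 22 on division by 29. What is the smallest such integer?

x ≡ 3 (mod 5) gives x ∈ {3, 8, 13, 18, 23, 28, 33, 38, …}.
The first of these with x mod 29 = 22 is 138.

138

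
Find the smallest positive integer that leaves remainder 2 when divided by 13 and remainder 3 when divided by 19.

x ≡ 2 (mod 13) gives x ∈ {2, 15, 28, 41}.
The first of these with x mod 19 = 3 is 41.

41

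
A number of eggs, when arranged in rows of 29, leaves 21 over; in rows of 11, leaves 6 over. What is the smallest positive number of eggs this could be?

Since 11·8 ≡ 1 (mod 29), take x = 6 + 11·((21−6)·8 mod 29) = 6 + 11·4 = 50.
Check: 50 mod 29 = 21, 50 mod 11 = 6.

50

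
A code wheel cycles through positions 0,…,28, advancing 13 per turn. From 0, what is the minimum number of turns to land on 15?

19

The inverse of 13 mod 29 is 9 (since 13·9 = 117 ≡ 1).
So x ≡ 9·15 = 135 ≡ 19 (mod 29).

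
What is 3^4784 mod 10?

The units digit of 3^n cycles with period 4: 3, 9, 7, 1, …
4784 mod 4 = 0, so the last digit matches 3^4 = 1.

1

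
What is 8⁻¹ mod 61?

23

61 = 7·8 + 5
8 = 1·5 + 3
5 = 1·3 + 2
3 = 1·2 + 1
2 = 2·1 + 0
Back-substituting gives 8·23 ≡ 1 (mod 61).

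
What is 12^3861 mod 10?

Last digits of 2^n: 2, 4, 8, 6 (period 4).
3861 leaves remainder 1 on division by 4, so 12^3861 ends in 2.

2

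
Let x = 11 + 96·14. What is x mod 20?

96·14 = 1344.
1344 − 67·20 = 4, so 1344 ≡ 4 (mod 20).
(11 + 4) mod 20 = 15.

15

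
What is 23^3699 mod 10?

Last digits of 3^n: 3, 9, 7, 1 (period 4).
3699 leaves remainder 3 on division by 4, so 23^3699 ends in 7.

7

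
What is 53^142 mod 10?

Last digits of 3^n: 3, 9, 7, 1 (period 4).
142 leaves remainder 2 on division by 4, so 53^142 ends in 9.

9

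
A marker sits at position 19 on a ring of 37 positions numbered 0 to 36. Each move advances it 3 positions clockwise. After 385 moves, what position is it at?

385·3 = 1155.
Dividing 1155 by 37 gives quotient 31 and remainder 8.
(19 + 8) mod 37 = 27.

27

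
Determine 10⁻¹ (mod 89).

10·9 = 90 = 1·89 + 1, so 10⁻¹ ≡ 9 (mod 89).

9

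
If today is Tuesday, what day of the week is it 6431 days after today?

Sunday

6431 − 918·7 = 5, so 6431 ≡ 5 (mod 7).
Tuesday + 5 days → Sunday.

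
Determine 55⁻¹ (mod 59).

44

59 = 1·55 + 4
55 = 13·4 + 3
4 = 1·3 + 1
3 = 3·1 + 0
Back-substituting gives 55·44 ≡ 1 (mod 59).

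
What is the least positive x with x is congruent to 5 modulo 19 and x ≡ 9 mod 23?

423

Since 23·5 ≡ 1 (mod 19), take x = 9 + 23·((5−9)·5 mod 19) = 9 + 23·18 = 423.
Check: 423 mod 19 = 5, 423 mod 23 = 9.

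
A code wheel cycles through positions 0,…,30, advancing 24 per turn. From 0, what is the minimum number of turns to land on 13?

The inverse of 24 mod 31 is 22 (since 24·22 = 528 ≡ 1).
So x ≡ 22·13 = 286 ≡ 7 (mod 31).

7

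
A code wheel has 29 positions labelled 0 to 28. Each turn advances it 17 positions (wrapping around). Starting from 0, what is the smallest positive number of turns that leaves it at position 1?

29 = 1·17 + 12
17 = 1·12 + 5
12 = 2·5 + 2
5 = 2·2 + 1
2 = 2·1 + 0
Back-substituting gives 17·12 ≡ 1 (mod 29).

12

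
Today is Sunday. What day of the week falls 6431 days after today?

6431 mod 7 = 5 (since 918·7 = 6426).
Sunday + 5 days → Friday.

Friday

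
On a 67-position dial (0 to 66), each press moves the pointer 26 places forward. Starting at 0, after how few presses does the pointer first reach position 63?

The inverse of 26 mod 67 is 49 (since 26·49 = 1274 ≡ 1).
So x ≡ 49·63 = 3087 ≡ 5 (mod 67).
Check: 26·5 = 130 = 1·67 + 63.

5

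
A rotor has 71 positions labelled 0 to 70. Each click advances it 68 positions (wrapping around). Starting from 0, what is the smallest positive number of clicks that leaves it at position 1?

47

68·47 = 3196 = 45·71 + 1, so 68⁻¹ ≡ 47 (mod 71).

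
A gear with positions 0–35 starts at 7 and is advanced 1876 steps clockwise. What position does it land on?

Dividing 1876 by 36 gives quotient 52 and remainder 4.
(7 + 4) mod 36 = 11.

11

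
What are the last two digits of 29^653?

89

Square-and-reduce mod 100: 29^1≡29, 29^2≡41, 29^4≡81, 29^8≡61, 29^16≡21, 29^32≡41, 29^64≡81, 29^128≡61, 29^256≡21, 29^512≡41.
Since 653 = 1 + 4 + 8 + 128 + 512 in binary, 29^653 ≡ 29·81·61·61·41 ≡ 89 (mod 100).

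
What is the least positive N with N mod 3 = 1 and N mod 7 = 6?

x ≡ 1 (mod 3) gives x ∈ {1, 4, 7, 10, 13}.
The first of these with x mod 7 = 6 is 13.

13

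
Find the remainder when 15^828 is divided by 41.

Square-and-reduce mod 41: 15^1≡15, 15^2≡20, 15^4≡31, 15^8≡18, 15^16≡37, 15^32≡16, 15^64≡10, 15^128≡18, 15^256≡37, 15^512≡16.
Since 828 = 4 + 8 + 16 + 32 + 256 + 512 in binary, 15^828 ≡ 31·18·37·16·37·16 ≡ 23 (mod 41).

23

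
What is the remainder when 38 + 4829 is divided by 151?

35

4829 = 31·151 + 148, so 4829 mod 151 = 148.
(38 + 148) mod 151 = 35.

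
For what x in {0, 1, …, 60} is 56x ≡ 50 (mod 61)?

51

The inverse of 56 mod 61 is 12 (since 56·12 = 672 ≡ 1).
So x ≡ 12·50 = 600 ≡ 51 (mod 61).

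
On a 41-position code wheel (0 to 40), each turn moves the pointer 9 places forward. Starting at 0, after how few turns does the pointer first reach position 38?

27

The inverse of 9 mod 41 is 32 (since 9·32 = 288 ≡ 1).
Multiplying both sides by 32: x ≡ 32·38 = 1216 ≡ 27 (mod 41).
Check: 9·27 = 243 = 5·41 + 38.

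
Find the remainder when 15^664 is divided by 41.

10

By repeated squaring mod 41: 15^1≡15, 15^2≡20, 15^4≡31, 15^8≡18, 15^16≡37, 15^32≡16, 15^64≡10, 15^128≡18, 15^256≡37, 15^512≡16.
Since 664 = 8 + 16 + 128 + 512 in binary, 15^664 ≡ 18·37·18·16 ≡ 10 (mod 41).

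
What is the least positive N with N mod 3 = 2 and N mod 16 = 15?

47

x ≡ 2 (mod 3) gives x ∈ {2, 5, 8, 11, 14, 17, 20, 23, …}.
The first of these with x mod 16 = 15 is 47.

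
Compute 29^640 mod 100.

By repeated squaring mod 100: 29^1≡29, 29^2≡41, 29^4≡81, 29^8≡61, 29^16≡21, 29^32≡41, 29^64≡81, 29^128≡61, 29^256≡21, 29^512≡41.
640 = 128 + 512, so 29^640 ≡ 61·41 ≡ 1 (mod 100).

1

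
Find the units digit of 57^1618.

9

Powers of 7 mod 10 repeat with period 4: 7, 9, 3, 1.
1618 mod 4 = 2, so the last digit matches 7^2 = 9.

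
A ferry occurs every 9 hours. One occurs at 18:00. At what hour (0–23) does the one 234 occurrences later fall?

12

234·9 = 2106.
2106 − 87·24 = 18, so 2106 ≡ 18 (mod 24).
(18 + 18) mod 24 = 12.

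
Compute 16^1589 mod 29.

By repeated squaring mod 29: 16^1≡16, 16^2≡24, 16^4≡25, 16^8≡16, 16^16≡24, 16^32≡25, 16^64≡16, 16^128≡24, 16^256≡25, 16^512≡16, 16^1024≡24.
Since 1589 = 1 + 4 + 16 + 32 + 512 + 1024 in binary, 16^1589 ≡ 16·25·24·25·16·24 ≡ 1 (mod 29).

1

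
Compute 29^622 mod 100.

41

Successive squares of 29 mod 100: 29^1≡29, 29^2≡41, 29^4≡81, 29^8≡61, 29^16≡21, 29^32≡41, 29^64≡81, 29^128≡61, 29^256≡21, 29^512≡41.
622 = 2 + 4 + 8 + 32 + 64 + 512, so 29^622 ≡ 41·81·61·41·81·41 ≡ 41 (mod 100).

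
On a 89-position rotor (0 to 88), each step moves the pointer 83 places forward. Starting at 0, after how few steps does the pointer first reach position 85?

60

83⁻¹ ≡ 74 (mod 89) because 83·74 = 6142 = 69·89 + 1.
So x ≡ 74·85 = 6290 ≡ 60 (mod 89).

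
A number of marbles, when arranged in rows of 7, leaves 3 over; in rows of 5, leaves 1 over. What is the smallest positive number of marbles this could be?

31

x ≡ 1 (mod 5) gives x ∈ {1, 6, 11, 16, 21, 26, 31}.
The first of these with x mod 7 = 3 is 31.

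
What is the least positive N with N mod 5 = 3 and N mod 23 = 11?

103

Since 23·2 ≡ 1 (mod 5), take x = 11 + 23·((3−11)·2 mod 5) = 11 + 23·4 = 103.
Check: 103 mod 5 = 3, 103 mod 23 = 11.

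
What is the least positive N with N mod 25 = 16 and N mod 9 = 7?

16

x ≡ 7 (mod 9) gives x ∈ {7, 16}.
The first of these with x mod 25 = 16 is 16.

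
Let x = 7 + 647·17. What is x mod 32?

30

647·17 = 10999.
10999 = 343·32 + 23, so 10999 mod 32 = 23.
(7 + 23) mod 32 = 30.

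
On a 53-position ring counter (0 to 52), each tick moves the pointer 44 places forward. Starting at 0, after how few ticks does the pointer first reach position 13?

28

44⁻¹ ≡ 47 (mod 53) because 44·47 = 2068 = 39·53 + 1.
So x ≡ 47·13 = 611 ≡ 28 (mod 53).
Check: 44·28 = 1232 = 23·53 + 13.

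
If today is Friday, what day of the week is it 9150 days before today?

Thursday

9150 − 1307·7 = 1, so 9150 ≡ 1 (mod 7).
Friday − 1 day → Thursday.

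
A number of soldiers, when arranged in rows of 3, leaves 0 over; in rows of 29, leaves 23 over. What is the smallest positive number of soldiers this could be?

x ≡ 0 (mod 3) gives x ∈ {0, 3, 6, 9, 12, 15, 18, 21, …}.
The first of these with x mod 29 = 23 is 81.

81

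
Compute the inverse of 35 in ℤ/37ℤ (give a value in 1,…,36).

18

37 = 1·35 + 2
35 = 17·2 + 1
2 = 2·1 + 0
Back-substituting gives 35·18 ≡ 1 (mod 37).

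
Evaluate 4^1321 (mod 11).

Square-and-reduce mod 11: 4^1≡4, 4^2≡5, 4^4≡3, 4^8≡9, 4^16≡4, 4^32≡5, 4^64≡3, 4^128≡9, 4^256≡4, 4^512≡5, 4^1024≡3.
Since 1321 = 1 + 8 + 32 + 256 + 1024 in binary, 4^1321 ≡ 4·9·5·4·3 ≡ 4 (mod 11).

4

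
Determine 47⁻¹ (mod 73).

73 = 1·47 + 26
47 = 1·26 + 21
26 = 1·21 + 5
21 = 4·5 + 1
5 = 5·1 + 0
Back-substituting gives 47·14 ≡ 1 (mod 73).

14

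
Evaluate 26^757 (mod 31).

Square-and-reduce mod 31: 26^1≡26, 26^2≡25, 26^4≡5, 26^8≡25, 26^16≡5, 26^32≡25, 26^64≡5, 26^128≡25, 26^256≡5, 26^512≡25.
Since 757 = 1 + 4 + 16 + 32 + 64 + 128 + 512 in binary, 26^757 ≡ 26·5·5·25·5·25·25 ≡ 26 (mod 31).

26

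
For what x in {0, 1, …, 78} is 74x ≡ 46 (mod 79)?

74⁻¹ ≡ 63 (mod 79) because 74·63 = 4662 = 59·79 + 1.
Multiplying both sides by 63: x ≡ 63·46 = 2898 ≡ 54 (mod 79).
Check: 74·54 = 3996 = 50·79 + 46.

54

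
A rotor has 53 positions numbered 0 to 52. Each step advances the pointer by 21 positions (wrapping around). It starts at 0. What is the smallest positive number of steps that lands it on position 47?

30

21⁻¹ ≡ 48 (mod 53) because 21·48 = 1008 = 19·53 + 1.
So x ≡ 48·47 = 2256 ≡ 30 (mod 53).
Check: 21·30 = 630 = 11·53 + 47.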